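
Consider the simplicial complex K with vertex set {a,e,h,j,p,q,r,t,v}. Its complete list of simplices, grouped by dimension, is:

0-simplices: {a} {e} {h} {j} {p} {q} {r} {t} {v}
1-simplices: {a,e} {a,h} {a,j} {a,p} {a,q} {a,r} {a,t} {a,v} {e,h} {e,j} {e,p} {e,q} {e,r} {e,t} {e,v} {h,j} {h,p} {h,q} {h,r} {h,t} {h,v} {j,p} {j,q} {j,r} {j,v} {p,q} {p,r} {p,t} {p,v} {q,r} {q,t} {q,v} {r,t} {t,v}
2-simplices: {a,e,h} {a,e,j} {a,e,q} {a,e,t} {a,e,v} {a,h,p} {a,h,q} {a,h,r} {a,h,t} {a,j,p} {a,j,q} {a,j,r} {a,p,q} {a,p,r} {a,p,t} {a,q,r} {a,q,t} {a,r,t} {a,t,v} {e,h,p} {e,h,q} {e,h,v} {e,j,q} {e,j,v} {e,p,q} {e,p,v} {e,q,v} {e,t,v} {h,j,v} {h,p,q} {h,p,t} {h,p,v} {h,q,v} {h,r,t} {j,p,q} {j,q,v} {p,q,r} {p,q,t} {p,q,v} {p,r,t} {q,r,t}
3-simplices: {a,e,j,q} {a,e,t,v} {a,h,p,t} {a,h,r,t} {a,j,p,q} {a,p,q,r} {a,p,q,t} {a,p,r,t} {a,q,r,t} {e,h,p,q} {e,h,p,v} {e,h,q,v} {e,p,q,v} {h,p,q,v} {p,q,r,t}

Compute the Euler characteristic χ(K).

χ(K)=1

n_0=9 n_1=34 n_2=41 n_3=15
χ=+9−34+41−15=1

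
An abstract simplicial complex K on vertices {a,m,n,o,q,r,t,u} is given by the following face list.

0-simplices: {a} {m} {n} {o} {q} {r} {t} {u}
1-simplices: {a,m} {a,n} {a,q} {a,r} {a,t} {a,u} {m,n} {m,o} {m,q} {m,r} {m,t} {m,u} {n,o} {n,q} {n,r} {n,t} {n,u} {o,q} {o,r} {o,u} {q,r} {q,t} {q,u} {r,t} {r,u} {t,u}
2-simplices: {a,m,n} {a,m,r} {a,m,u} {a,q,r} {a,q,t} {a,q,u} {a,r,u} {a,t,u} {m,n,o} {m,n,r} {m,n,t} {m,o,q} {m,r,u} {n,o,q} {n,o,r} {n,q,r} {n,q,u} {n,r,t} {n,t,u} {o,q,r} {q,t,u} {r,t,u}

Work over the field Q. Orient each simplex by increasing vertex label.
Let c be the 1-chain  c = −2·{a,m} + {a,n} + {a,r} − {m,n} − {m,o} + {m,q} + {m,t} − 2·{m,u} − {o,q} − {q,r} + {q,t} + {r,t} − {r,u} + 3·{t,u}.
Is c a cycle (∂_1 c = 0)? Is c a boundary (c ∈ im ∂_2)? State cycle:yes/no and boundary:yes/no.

n_0=8 n_1=26 n_2=22  [Q]
∂1: piv[am,an,aq,ar,at,au,mo] rk=7  ker:mn,mq,mr,mt,mu,no,nq,nr,nt,nu,oq,or,ou,qr,qt,qu,rt,ru,tu
∂2: piv[amn,amr,amu,aqr,aqt,aqu,aru,atu,mno,mnr,mnt,moq,noq,nor,nqr,nqu,nrt,ntu] rk=18  ker:mru,oqr,qtu,rtu
∂1c = 0
c vs im∂2: reduces to 0 ⇒ boundary

cycle:yes boundary:yes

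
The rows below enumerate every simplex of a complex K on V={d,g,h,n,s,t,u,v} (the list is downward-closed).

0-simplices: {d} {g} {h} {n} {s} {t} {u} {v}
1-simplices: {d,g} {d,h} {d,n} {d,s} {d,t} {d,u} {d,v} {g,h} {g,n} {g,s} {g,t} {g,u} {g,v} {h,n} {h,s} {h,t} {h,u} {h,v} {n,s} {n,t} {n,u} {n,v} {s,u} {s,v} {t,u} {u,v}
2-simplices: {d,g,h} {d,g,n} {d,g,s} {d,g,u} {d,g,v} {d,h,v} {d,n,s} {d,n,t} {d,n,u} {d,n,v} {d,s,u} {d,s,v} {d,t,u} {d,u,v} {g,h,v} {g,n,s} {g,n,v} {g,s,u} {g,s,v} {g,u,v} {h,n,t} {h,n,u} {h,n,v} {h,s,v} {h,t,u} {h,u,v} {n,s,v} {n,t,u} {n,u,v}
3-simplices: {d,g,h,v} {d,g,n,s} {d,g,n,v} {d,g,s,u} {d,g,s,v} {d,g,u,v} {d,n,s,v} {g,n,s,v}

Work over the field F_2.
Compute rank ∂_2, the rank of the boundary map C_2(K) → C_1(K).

rank∂_2=18

n_0=8 n_1=26 n_2=29 n_3=8  [Z2]
∂1: piv[dg,dh,dn,ds,dt,du,dv] rk=7  ker:gh,gn,gs,gt,gu,gv,hn,hs,ht,hu,hv,ns,nt,nu,nv,su,sv,tu,uv
∂2: piv[dgh,dgn,dgs,dgu,dgv,dhv,dns,dnt,dnu,dnv,dsu,dsv,dtu,duv,hnt,hnu,hnv,hsv] rk=18  ker:ghv,gns,gnv,gsu,gsv,guv,htu,huv,nsv,ntu,nuv
∂3: piv[dghv,dgns,dgnv,dgsu,dgsv,dguv,dnsv] rk=7  ker:gnsv
rk∂_2=18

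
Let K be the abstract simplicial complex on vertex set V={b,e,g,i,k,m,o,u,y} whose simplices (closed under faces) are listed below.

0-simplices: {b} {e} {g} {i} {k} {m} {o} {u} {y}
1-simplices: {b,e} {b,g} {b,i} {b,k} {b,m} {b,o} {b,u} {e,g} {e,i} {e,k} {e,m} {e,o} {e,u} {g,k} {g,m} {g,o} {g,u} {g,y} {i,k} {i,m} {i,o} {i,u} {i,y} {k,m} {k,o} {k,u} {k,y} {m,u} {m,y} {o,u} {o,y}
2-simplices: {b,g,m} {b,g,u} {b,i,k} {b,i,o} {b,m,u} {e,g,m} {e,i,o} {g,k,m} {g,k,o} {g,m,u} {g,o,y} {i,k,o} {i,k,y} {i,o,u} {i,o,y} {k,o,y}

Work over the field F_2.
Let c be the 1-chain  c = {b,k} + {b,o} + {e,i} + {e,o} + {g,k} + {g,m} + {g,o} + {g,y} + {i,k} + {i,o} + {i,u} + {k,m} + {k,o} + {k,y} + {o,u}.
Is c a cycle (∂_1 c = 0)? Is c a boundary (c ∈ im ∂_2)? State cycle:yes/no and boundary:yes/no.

n_0=9 n_1=31 n_2=16  [Z2]
∂1: piv[be,bg,bi,bk,bm,bo,bu,gy] rk=8  ker:eg,ei,ek,em,eo,eu,gk,gm,go,gu,ik,im,io,iu,iy,km,ko,ku,ky,mu,my,ou,oy
∂2: piv[bgm,bgu,bik,bio,bmu,egm,eio,gkm,gko,goy,iko,iky,iou,ioy] rk=14  ker:gmu,koy
∂1c = 0
c vs im∂2: reduces to 0 ⇒ boundary

cycle:yes boundary:yes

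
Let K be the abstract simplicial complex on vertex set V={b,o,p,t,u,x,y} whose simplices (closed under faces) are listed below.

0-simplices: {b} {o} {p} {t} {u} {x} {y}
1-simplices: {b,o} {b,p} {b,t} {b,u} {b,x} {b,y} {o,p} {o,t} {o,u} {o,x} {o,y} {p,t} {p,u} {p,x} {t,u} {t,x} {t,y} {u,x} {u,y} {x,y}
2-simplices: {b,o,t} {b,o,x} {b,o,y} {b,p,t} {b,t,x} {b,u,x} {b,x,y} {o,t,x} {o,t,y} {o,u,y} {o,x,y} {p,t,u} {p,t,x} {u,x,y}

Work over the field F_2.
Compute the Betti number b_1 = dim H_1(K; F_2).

n_0=7 n_1=20 n_2=14  [Z2]
∂1: piv[bo,bp,bt,bu,bx,by] rk=6  ker:op,ot,ou,ox,oy,pt,pu,px,tu,tx,ty,ux,uy,xy
∂2: piv[bot,box,boy,bpt,btx,bux,bxy,oty,ouy,ptu,ptx,uxy] rk=12  ker:otx,oxy
b_1=(20−6)−12=2

b_1=2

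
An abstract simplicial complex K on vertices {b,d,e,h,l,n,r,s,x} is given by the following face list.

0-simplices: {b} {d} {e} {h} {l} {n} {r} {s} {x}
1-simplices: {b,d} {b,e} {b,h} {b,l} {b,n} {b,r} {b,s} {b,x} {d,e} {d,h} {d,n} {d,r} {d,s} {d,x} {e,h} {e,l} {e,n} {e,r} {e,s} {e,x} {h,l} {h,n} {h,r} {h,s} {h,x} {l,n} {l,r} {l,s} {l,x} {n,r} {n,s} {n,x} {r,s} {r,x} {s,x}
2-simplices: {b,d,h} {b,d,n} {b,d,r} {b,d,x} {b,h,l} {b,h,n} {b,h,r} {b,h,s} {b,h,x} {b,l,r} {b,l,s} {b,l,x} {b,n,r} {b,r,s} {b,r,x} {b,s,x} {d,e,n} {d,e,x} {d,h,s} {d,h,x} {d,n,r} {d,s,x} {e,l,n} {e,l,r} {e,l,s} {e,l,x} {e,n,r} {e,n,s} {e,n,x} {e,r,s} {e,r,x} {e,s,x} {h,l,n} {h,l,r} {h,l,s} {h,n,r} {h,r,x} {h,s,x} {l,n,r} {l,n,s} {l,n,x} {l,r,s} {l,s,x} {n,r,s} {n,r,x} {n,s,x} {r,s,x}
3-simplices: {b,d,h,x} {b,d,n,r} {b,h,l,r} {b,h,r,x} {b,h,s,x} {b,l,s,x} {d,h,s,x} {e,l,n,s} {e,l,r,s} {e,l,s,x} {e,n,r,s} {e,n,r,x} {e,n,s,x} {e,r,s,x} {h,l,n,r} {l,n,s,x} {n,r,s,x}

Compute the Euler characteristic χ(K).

n_0=9 n_1=35 n_2=47 n_3=17
χ=+9−35+47−17=4

χ(K)=4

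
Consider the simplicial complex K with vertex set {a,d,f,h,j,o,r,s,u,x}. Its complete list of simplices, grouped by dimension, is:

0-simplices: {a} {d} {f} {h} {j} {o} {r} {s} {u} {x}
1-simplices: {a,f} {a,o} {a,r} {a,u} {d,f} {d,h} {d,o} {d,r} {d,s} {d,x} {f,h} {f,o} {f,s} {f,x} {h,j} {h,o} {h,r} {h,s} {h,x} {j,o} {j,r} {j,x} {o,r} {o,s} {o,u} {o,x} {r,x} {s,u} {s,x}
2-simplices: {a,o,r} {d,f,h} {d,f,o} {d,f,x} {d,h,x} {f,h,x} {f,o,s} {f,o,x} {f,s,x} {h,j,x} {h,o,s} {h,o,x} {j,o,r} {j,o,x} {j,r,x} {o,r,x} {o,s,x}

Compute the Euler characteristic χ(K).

n_0=10 n_1=29 n_2=17
χ=+10−29+17=-2

χ(K)=-2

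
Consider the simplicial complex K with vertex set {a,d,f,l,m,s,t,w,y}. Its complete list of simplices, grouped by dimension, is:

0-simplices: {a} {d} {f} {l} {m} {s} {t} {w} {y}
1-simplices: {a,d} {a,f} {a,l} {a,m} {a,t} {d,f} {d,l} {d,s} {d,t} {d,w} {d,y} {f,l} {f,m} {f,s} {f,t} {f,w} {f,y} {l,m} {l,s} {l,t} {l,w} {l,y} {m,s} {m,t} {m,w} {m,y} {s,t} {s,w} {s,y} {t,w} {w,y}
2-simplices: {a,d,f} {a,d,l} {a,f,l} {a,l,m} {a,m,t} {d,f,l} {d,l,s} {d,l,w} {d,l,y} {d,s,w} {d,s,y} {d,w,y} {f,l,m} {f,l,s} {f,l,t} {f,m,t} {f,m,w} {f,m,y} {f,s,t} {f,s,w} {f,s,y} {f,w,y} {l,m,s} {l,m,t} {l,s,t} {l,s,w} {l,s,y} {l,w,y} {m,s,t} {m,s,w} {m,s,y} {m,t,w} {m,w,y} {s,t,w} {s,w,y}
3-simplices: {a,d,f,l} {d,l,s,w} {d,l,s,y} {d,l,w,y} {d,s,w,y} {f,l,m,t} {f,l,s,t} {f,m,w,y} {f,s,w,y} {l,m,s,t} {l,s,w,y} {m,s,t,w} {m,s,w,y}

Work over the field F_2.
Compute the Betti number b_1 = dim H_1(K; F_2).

n_0=9 n_1=31 n_2=35 n_3=13  [Z2]
∂1: piv[ad,af,al,am,at,ds,dw,dy] rk=8  ker:df,dl,dt,fl,fm,fs,ft,fw,fy,lm,ls,lt,lw,ly,ms,mt,mw,my,st,sw,sy,tw,wy
∂2: piv[adf,adl,afl,alm,amt,dls,dlw,dly,dsw,dsy,dwy,flm,fls,flt,fmt,fmw,fmy,fst,fsw,fsy,lms,mtw] rk=22  ker:dfl,fwy,lmt,lst,lsw,lsy,lwy,mst,msw,msy,mwy,stw,swy
∂3: piv[adfl,dlsw,dlsy,dlwy,dswy,flmt,flst,fmwy,fswy,lmst,mstw,mswy] rk=12  ker:lswy
b_1=(31−8)−22=1

b_1=1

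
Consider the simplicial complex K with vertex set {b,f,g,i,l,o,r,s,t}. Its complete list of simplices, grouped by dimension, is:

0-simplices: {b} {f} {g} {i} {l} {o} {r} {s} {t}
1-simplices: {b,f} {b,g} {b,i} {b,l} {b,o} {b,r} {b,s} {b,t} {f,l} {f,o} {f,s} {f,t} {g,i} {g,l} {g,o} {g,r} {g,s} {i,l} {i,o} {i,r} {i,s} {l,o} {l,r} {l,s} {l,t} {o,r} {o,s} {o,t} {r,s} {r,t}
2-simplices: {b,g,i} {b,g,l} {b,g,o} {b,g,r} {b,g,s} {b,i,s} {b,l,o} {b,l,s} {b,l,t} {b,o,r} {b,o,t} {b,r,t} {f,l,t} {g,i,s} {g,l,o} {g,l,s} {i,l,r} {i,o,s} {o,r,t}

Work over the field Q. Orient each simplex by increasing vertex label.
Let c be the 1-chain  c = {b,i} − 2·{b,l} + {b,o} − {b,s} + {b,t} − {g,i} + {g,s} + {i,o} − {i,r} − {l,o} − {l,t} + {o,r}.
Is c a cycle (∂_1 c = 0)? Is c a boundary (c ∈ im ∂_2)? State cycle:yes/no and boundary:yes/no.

n_0=9 n_1=30 n_2=19  [Q]
∂1: piv[bf,bg,bi,bl,bo,br,bs,bt] rk=8  ker:fl,fo,fs,ft,gi,gl,go,gr,gs,il,io,ir,is,lo,lr,ls,lt,or,os,ot,rs,rt
∂2: piv[bgi,bgl,bgo,bgr,bgs,bis,blo,bls,blt,bor,bot,brt,flt,ilr,ios] rk=15  ker:gis,glo,gls,ort
∂1c = 0
c vs im∂2: residual ≠ 0 ⇒ not boundary

cycle:yes boundary:no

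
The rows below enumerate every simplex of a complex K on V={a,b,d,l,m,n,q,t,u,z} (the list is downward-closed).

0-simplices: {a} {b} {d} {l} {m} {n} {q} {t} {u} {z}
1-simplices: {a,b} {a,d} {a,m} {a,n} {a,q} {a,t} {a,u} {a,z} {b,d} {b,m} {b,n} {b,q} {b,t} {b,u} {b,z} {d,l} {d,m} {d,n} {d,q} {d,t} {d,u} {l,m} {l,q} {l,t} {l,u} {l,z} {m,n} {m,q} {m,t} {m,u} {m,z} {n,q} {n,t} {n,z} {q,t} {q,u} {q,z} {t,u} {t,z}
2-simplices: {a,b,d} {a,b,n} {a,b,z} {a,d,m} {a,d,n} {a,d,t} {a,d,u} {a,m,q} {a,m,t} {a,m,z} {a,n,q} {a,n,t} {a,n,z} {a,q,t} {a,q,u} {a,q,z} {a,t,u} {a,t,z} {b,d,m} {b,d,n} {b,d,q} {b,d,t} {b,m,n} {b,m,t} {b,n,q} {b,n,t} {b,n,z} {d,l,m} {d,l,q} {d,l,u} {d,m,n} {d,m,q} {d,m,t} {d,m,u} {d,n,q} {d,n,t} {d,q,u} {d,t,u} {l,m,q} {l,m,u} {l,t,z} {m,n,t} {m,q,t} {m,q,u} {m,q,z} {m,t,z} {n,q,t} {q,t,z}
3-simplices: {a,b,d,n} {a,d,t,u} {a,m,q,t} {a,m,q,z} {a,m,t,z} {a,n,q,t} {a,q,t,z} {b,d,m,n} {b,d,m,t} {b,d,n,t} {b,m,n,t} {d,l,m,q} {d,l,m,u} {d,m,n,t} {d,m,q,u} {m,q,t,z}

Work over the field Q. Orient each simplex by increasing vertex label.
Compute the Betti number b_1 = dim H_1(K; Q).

n_0=10 n_1=39 n_2=48 n_3=16  [Q]
∂1: piv[ab,ad,am,an,aq,at,au,az,dl] rk=9  ker:bd,bm,bn,bq,bt,bu,bz,dm,dn,dq,dt,du,lm,lq,lt,lu,lz,mn,mq,mt,mu,mz,nq,nt,nz,qt,qu,qz,tu,tz
∂2: piv[abd,abn,abz,adm,adn,adt,adu,amq,amt,amz,anq,ant,anz,aqt,aqu,aqz,atu,atz,bdm,bdq,bdt,bmn,bnq,dlm,dlq,dlu,dmu,ltz] rk=28  ker:bdn,bmt,bnt,bnz,dmn,dmq,dmt,dnq,dnt,dqu,dtu,lmq,lmu,mnt,mqt,mqu,mqz,mtz,nqt,qtz
∂3: piv[abdn,adtu,amqt,amqz,amtz,anqt,aqtz,bdmn,bdmt,bdnt,bmnt,dlmq,dlmu,dmqu] rk=14  ker:dmnt,mqtz
b_1=(39−9)−28=2

b_1=2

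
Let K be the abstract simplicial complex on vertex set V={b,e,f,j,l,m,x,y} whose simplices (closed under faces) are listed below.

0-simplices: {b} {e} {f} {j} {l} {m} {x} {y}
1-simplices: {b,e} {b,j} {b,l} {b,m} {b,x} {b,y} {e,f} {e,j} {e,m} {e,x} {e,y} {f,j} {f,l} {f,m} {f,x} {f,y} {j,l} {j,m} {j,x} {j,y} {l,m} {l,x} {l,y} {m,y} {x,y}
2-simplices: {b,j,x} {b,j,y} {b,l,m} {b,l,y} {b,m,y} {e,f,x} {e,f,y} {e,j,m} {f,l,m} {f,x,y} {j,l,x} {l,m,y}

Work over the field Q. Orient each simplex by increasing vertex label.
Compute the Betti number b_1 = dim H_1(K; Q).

b_1=7

n_0=8 n_1=25 n_2=12  [Q]
∂1: piv[be,bj,bl,bm,bx,by,ef] rk=7  ker:ej,em,ex,ey,fj,fl,fm,fx,fy,jl,jm,jx,jy,lm,lx,ly,my,xy
∂2: piv[bjx,bjy,blm,bly,bmy,efx,efy,ejm,flm,fxy,jlx] rk=11  ker:lmy
b_1=(25−7)−11=7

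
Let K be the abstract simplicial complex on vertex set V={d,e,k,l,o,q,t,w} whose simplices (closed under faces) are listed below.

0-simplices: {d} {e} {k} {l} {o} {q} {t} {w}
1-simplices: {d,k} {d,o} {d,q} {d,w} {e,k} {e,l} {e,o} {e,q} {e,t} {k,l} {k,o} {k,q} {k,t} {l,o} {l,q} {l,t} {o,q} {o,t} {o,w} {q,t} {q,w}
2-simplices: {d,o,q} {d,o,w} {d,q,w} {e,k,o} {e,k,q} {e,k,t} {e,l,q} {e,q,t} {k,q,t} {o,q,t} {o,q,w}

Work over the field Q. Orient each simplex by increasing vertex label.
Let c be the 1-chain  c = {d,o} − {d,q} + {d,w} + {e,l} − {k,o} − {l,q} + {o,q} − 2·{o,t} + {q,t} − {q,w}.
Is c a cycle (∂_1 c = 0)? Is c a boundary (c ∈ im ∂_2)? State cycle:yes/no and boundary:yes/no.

n_0=8 n_1=21 n_2=11  [Q]
∂1: piv[dk,do,dq,dw,ek,el,et] rk=7  ker:eo,eq,kl,ko,kq,kt,lo,lq,lt,oq,ot,ow,qt,qw
∂2: piv[doq,dow,dqw,eko,ekq,ekt,elq,eqt,oqt] rk=9  ker:kqt,oqw
∂1c = −{d} − {e} + {k} + 2·{l} + {o} − {q} − {t}

cycle:no boundary:no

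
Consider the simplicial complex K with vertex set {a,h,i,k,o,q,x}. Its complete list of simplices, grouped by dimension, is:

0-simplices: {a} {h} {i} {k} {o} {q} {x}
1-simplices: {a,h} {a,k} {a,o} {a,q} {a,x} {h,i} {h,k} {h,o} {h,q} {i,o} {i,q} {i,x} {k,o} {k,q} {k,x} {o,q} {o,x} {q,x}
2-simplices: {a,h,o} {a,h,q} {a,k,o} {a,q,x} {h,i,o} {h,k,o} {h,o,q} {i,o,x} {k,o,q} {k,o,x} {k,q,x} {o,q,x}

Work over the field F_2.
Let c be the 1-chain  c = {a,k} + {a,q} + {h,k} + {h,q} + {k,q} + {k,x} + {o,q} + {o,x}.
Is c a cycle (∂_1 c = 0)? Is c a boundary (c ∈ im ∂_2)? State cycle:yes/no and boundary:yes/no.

cycle:yes boundary:yes

n_0=7 n_1=18 n_2=12  [Z2]
∂1: piv[ah,ak,ao,aq,ax,hi] rk=6  ker:hk,ho,hq,io,iq,ix,ko,kq,kx,oq,ox,qx
∂2: piv[aho,ahq,ako,aqx,hio,hko,hoq,iox,koq,kox,kqx] rk=11  ker:oqx
∂1c = 0
c vs im∂2: reduces to 0 ⇒ boundary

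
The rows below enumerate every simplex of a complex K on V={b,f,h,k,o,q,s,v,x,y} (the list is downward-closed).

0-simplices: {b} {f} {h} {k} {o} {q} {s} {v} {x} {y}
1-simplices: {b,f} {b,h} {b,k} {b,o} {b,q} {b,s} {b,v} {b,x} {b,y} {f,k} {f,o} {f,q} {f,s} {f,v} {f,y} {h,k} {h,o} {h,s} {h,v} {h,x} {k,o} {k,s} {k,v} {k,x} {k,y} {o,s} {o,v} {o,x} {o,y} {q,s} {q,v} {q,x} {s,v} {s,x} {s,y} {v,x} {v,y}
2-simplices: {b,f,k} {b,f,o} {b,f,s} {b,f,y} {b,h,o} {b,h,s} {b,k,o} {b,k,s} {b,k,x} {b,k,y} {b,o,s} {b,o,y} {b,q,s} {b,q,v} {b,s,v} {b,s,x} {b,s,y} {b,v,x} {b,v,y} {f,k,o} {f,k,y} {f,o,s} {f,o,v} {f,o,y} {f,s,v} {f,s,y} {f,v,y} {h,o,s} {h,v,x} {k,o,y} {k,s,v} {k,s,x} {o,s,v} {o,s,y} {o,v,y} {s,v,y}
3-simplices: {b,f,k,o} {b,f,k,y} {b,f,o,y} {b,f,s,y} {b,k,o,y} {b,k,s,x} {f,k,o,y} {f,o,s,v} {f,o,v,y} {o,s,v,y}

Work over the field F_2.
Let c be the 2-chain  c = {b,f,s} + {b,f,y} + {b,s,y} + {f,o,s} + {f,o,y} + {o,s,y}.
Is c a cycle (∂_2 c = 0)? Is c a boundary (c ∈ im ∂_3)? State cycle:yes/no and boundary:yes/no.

cycle:yes boundary:no

n_0=10 n_1=37 n_2=36 n_3=10  [Z2]
∂1: piv[bf,bh,bk,bo,bq,bs,bv,bx,by] rk=9  ker:fk,fo,fq,fs,fv,fy,hk,ho,hs,hv,hx,ko,ks,kv,kx,ky,os,ov,ox,oy,qs,qv,qx,sv,sx,sy,vx,vy
∂2: piv[bfk,bfo,bfs,bfy,bho,bhs,bko,bks,bkx,bky,bos,boy,bqs,bqv,bsv,bsx,bsy,bvx,bvy,fov,fsv,hvx,ksv] rk=23  ker:fko,fky,fos,foy,fsy,fvy,hos,koy,ksx,osv,osy,ovy,svy
∂3: piv[bfko,bfky,bfoy,bfsy,bkoy,bksx,fosv,fovy,osvy] rk=9  ker:fkoy
∂2c = 0
c vs im∂3: residual ≠ 0 ⇒ not boundary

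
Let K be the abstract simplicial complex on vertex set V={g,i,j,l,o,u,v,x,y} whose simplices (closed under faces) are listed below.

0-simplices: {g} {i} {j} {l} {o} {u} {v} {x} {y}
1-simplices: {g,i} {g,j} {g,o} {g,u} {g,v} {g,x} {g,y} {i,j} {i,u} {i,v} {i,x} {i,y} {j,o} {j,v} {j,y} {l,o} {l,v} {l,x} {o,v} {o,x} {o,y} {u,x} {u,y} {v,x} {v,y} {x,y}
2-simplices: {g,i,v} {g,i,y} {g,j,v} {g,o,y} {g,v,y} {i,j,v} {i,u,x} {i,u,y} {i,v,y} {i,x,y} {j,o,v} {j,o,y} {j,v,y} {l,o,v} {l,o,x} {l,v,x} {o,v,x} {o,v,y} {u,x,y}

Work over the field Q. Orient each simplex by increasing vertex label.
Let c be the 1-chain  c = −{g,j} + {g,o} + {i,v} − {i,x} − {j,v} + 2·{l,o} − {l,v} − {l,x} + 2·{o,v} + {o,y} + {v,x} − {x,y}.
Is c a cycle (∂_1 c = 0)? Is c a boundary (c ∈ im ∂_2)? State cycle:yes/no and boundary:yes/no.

cycle:yes boundary:yes

n_0=9 n_1=26 n_2=19  [Q]
∂1: piv[gi,gj,go,gu,gv,gx,gy,lo] rk=8  ker:ij,iu,iv,ix,iy,jo,jv,jy,lv,lx,ov,ox,oy,ux,uy,vx,vy,xy
∂2: piv[giv,giy,gjv,goy,gvy,ijv,iux,iuy,ixy,jov,joy,jvy,lov,lox,lvx] rk=15  ker:ivy,ovx,ovy,uxy
∂1c = 0
c vs im∂2: reduces to 0 ⇒ boundary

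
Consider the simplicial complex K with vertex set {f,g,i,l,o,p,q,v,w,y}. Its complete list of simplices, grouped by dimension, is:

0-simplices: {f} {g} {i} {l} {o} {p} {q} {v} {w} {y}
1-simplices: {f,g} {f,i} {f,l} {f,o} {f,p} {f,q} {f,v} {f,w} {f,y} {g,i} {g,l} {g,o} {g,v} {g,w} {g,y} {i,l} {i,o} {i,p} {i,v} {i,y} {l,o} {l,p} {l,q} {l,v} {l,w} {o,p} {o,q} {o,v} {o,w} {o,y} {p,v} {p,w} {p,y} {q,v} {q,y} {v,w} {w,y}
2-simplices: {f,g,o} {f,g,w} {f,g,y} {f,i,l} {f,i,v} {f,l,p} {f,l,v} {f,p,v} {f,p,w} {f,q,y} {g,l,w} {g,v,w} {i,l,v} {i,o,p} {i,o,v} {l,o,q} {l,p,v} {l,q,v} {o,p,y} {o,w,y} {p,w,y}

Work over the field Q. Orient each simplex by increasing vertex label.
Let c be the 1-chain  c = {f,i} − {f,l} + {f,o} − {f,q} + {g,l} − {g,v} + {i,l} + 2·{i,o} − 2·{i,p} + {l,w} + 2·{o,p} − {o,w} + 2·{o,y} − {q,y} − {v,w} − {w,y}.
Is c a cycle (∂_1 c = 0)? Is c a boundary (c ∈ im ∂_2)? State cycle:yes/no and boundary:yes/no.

cycle:yes boundary:no

n_0=10 n_1=37 n_2=21  [Q]
∂1: piv[fg,fi,fl,fo,fp,fq,fv,fw,fy] rk=9  ker:gi,gl,go,gv,gw,gy,il,io,ip,iv,iy,lo,lp,lq,lv,lw,op,oq,ov,ow,oy,pv,pw,py,qv,qy,vw,wy
∂2: piv[fgo,fgw,fgy,fil,fiv,flp,flv,fpv,fpw,fqy,glw,gvw,iop,iov,loq,lqv,opy,owy,pwy] rk=19  ker:ilv,lpv
∂1c = 0
c vs im∂2: residual ≠ 0 ⇒ not boundary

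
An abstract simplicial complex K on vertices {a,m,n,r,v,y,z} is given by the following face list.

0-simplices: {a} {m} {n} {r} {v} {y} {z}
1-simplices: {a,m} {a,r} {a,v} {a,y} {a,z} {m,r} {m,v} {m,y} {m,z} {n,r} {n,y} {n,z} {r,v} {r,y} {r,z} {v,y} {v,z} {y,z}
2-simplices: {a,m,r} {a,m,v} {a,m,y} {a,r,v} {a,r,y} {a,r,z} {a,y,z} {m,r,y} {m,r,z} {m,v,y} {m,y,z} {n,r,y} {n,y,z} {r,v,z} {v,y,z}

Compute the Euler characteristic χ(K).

n_0=7 n_1=18 n_2=15
χ=+7−18+15=4

χ(K)=4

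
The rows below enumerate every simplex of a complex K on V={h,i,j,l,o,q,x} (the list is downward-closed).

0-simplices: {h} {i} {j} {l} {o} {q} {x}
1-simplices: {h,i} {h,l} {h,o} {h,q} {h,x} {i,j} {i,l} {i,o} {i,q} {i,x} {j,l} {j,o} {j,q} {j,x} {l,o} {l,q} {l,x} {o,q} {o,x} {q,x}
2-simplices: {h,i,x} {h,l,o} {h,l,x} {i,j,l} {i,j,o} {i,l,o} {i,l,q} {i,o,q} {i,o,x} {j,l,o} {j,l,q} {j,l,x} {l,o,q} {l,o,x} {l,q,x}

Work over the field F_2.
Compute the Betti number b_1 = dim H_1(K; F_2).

b_1=1

n_0=7 n_1=20 n_2=15  [Z2]
∂1: piv[hi,hl,ho,hq,hx,ij] rk=6  ker:il,io,iq,ix,jl,jo,jq,jx,lo,lq,lx,oq,ox,qx
∂2: piv[hix,hlo,hlx,ijl,ijo,ilo,ilq,ioq,iox,jlq,jlx,lox,lqx] rk=13  ker:jlo,loq
b_1=(20−6)−13=1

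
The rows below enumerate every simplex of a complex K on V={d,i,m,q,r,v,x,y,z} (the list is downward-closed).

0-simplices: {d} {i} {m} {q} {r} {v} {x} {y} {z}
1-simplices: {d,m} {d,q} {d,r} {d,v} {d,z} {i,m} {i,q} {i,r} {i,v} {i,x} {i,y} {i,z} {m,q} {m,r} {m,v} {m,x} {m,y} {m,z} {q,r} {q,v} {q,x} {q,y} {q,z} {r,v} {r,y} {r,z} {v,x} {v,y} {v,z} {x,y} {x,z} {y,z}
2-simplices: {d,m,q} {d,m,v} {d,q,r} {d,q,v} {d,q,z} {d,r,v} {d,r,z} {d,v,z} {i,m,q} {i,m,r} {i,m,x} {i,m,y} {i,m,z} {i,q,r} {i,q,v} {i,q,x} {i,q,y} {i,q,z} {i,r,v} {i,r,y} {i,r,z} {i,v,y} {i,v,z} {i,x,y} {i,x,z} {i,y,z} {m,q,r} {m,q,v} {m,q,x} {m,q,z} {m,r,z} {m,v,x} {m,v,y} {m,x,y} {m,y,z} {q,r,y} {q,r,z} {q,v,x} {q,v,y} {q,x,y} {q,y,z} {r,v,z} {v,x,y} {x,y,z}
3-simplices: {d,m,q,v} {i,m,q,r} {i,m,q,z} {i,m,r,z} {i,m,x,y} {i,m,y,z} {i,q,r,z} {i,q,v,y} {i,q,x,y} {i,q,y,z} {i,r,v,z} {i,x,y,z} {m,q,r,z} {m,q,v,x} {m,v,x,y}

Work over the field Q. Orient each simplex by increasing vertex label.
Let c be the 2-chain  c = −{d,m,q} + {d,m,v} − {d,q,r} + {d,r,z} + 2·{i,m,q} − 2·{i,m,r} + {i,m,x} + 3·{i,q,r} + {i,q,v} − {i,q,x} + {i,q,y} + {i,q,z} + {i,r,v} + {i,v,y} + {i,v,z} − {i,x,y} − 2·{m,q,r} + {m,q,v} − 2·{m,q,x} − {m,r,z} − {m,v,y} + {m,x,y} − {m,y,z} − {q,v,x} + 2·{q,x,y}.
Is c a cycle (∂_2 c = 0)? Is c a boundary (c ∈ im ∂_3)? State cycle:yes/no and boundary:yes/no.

cycle:no boundary:no

n_0=9 n_1=32 n_2=44 n_3=15  [Q]
∂1: piv[dm,dq,dr,dv,dz,im,ix,iy] rk=8  ker:iq,ir,iv,iz,mq,mr,mv,mx,my,mz,qr,qv,qx,qy,qz,rv,ry,rz,vx,vy,vz,xy,xz,yz
∂2: piv[dmq,dmv,dqr,dqv,dqz,drv,drz,dvz,imq,imr,imx,imy,imz,iqr,iqv,iqx,iqy,iqz,iry,ivy,ixy,ixz,iyz,mvx] rk=24  ker:irv,irz,ivz,mqr,mqv,mqx,mqz,mrz,mvy,mxy,myz,qry,qrz,qvx,qvy,qxy,qyz,rvz,vxy,xyz
∂3: piv[dmqv,imqr,imqz,imrz,imxy,imyz,iqrz,iqvy,iqxy,iqyz,irvz,ixyz,mqvx,mvxy] rk=14  ker:mqrz
∂2c = 2·{d,r} − {d,v} − {d,z} + {i,m} + 3·{i,q} − {i,x} − {i,y} − 2·{i,z} − 2·{m,q} − {m,r} − {m,v} + 4·{m,x} − {m,y} + 2·{m,z} + {q,v} − {q,y} + {q,z} + {r,v} − {v,x} + {v,z} + 2·{x,y} − {y,z}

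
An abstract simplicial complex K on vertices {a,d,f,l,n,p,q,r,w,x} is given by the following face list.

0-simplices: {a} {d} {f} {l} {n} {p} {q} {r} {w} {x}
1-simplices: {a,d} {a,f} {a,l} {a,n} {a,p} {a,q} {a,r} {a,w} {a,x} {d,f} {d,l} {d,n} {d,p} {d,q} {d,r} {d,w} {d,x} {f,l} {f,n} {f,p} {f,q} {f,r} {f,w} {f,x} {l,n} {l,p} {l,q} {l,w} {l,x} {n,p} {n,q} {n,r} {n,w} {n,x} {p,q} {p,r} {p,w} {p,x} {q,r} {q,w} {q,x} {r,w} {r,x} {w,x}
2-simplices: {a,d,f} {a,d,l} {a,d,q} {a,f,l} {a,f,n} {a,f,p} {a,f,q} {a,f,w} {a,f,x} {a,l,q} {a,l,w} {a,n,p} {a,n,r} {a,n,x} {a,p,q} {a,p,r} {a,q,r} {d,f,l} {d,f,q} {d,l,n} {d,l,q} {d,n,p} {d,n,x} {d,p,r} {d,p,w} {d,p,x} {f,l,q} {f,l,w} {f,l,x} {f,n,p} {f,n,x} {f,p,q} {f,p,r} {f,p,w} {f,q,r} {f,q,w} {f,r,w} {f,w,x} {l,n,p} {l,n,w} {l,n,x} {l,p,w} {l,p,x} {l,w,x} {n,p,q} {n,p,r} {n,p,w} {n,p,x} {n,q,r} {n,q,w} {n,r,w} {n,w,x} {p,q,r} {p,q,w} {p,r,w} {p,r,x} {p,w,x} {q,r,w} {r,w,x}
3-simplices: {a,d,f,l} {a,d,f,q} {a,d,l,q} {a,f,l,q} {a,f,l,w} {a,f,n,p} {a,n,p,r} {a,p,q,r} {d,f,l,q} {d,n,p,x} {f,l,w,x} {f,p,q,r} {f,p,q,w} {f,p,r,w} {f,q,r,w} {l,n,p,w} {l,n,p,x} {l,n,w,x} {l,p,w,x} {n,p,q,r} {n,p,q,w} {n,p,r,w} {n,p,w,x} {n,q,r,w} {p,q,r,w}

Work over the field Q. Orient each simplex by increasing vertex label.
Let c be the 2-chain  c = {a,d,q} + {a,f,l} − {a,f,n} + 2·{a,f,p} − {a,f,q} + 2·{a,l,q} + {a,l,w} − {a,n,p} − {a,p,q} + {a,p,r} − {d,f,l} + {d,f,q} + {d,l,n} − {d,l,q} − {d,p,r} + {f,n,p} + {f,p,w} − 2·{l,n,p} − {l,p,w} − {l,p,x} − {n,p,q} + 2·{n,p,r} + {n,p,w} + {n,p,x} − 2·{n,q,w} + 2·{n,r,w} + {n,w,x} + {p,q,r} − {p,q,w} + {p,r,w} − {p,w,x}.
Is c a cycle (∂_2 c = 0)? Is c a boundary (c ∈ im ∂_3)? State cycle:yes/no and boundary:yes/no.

cycle:no boundary:no

n_0=10 n_1=44 n_2=59 n_3=25  [Q]
∂1: piv[ad,af,al,an,ap,aq,ar,aw,ax] rk=9  ker:df,dl,dn,dp,dq,dr,dw,dx,fl,fn,fp,fq,fr,fw,fx,ln,lp,lq,lw,lx,np,nq,nr,nw,nx,pq,pr,pw,px,qr,qw,qx,rw,rx,wx
∂2: piv[adf,adl,adq,afl,afn,afp,afq,afw,afx,alq,alw,anp,anr,anx,apq,apr,aqr,dln,dnp,dnx,dpr,dpw,dpx,flx,fpr,fpw,fqw,frw,fwx,lnp,lnw,lnx,npq,prx] rk=34  ker:dfl,dfq,dlq,flq,flw,fnp,fnx,fpq,fqr,lpw,lpx,lwx,npr,npw,npx,nqr,nqw,nrw,nwx,pqr,pqw,prw,pwx,qrw,rwx
∂3: piv[adfl,adfq,adlq,aflq,aflw,afnp,anpr,apqr,dnpx,flwx,fpqr,fpqw,fprw,fqrw,lnpw,lnpx,lnwx,lpwx,npqr,npqw,nprw] rk=21  ker:dflq,npwx,nqrw,pqrw
∂2c = {a,d} + {a,f} + 2·{a,l} − {a,p} − {a,q} − {a,r} − {a,w} + {d,l} − {d,n} − {d,p} + {d,q} + {d,r} + 2·{f,p} − {f,w} − {l,n} + {l,q} + 2·{l,w} + {l,x} + {n,p} − {n,q} − 2·{n,x} − 2·{p,q} + 2·{p,r} + {p,x} + {q,r} − 3·{q,w} + 3·{r,w}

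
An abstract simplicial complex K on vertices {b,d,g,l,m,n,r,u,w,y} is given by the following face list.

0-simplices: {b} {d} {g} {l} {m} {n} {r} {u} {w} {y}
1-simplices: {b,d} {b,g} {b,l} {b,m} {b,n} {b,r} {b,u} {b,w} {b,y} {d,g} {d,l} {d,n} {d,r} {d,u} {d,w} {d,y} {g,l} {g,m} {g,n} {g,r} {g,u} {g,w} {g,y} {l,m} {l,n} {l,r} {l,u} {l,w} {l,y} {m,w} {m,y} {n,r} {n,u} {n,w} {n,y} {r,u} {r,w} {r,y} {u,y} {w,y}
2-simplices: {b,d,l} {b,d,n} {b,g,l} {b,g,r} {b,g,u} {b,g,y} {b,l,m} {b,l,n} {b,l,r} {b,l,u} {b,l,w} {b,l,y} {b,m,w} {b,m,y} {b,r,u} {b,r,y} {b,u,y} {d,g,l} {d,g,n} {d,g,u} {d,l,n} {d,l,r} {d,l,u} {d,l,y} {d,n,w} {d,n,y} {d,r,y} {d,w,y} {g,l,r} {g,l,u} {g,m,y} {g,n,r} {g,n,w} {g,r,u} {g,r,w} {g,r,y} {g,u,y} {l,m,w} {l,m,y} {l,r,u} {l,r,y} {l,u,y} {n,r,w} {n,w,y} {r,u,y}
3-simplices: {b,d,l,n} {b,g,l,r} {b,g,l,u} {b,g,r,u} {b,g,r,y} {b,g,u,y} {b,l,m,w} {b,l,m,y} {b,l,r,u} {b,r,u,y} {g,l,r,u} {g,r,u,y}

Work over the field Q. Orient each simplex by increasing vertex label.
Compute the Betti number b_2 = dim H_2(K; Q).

n_0=10 n_1=40 n_2=45 n_3=12  [Q]
∂1: piv[bd,bg,bl,bm,bn,br,bu,bw,by] rk=9  ker:dg,dl,dn,dr,du,dw,dy,gl,gm,gn,gr,gu,gw,gy,lm,ln,lr,lu,lw,ly,mw,my,nr,nu,nw,ny,ru,rw,ry,uy,wy
∂2: piv[bdl,bdn,bgl,bgr,bgu,bgy,blm,bln,blr,blu,blw,bly,bmw,bmy,bru,bry,buy,dgl,dgn,dgu,dlr,dly,dnw,dny,dwy,gmy,gnr,gnw,grw] rk=29  ker:dln,dlu,dry,glr,glu,gru,gry,guy,lmw,lmy,lru,lry,luy,nrw,nwy,ruy
∂3: piv[bdln,bglr,bglu,bgru,bgry,bguy,blmw,blmy,blru,bruy] rk=10  ker:glru,gruy
b_2=(45−29)−10=6

b_2=6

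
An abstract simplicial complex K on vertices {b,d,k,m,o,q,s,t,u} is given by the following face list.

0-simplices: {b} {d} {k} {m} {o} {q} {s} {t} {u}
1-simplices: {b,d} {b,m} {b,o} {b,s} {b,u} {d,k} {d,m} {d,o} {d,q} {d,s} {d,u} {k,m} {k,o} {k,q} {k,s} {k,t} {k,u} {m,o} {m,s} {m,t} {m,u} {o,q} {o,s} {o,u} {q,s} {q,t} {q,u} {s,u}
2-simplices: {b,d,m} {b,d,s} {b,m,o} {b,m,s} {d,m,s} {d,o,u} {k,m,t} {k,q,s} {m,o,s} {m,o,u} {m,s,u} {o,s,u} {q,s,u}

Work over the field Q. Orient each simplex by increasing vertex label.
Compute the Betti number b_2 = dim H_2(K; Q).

b_2=2

n_0=9 n_1=28 n_2=13  [Q]
∂1: piv[bd,bm,bo,bs,bu,dk,dq,kt] rk=8  ker:dm,do,ds,du,km,ko,kq,ks,ku,mo,ms,mt,mu,oq,os,ou,qs,qt,qu,su
∂2: piv[bdm,bds,bmo,bms,dou,kmt,kqs,mos,mou,msu,qsu] rk=11  ker:dms,osu
b_2=(13−11)−0=2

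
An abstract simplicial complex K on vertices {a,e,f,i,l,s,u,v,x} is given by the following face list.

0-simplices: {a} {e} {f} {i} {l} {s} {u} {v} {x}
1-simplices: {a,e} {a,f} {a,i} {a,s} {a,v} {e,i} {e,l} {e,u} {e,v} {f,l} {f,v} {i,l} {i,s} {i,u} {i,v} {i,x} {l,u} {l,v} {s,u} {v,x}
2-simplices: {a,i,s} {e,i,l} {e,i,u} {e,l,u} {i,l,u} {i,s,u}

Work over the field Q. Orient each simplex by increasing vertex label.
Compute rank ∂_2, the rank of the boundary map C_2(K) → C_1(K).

rank∂_2=5

n_0=9 n_1=20 n_2=6  [Q]
∂1: piv[ae,af,ai,as,av,el,eu,ix] rk=8  ker:ei,ev,fl,fv,il,is,iu,iv,lu,lv,su,vx
∂2: piv[ais,eil,eiu,elu,isu] rk=5  ker:ilu
rk∂_2=5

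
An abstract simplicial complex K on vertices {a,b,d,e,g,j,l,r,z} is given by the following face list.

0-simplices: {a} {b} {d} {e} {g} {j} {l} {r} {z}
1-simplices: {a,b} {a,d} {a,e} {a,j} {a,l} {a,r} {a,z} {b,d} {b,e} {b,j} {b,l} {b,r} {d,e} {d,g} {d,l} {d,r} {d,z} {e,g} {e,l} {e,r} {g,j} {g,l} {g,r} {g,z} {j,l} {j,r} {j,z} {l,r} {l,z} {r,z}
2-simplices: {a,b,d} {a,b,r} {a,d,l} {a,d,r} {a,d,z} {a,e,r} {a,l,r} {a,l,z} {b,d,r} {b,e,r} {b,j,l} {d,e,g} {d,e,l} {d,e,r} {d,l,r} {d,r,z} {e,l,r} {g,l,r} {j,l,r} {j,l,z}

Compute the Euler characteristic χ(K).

χ(K)=-1

n_0=9 n_1=30 n_2=20
χ=+9−30+20=-1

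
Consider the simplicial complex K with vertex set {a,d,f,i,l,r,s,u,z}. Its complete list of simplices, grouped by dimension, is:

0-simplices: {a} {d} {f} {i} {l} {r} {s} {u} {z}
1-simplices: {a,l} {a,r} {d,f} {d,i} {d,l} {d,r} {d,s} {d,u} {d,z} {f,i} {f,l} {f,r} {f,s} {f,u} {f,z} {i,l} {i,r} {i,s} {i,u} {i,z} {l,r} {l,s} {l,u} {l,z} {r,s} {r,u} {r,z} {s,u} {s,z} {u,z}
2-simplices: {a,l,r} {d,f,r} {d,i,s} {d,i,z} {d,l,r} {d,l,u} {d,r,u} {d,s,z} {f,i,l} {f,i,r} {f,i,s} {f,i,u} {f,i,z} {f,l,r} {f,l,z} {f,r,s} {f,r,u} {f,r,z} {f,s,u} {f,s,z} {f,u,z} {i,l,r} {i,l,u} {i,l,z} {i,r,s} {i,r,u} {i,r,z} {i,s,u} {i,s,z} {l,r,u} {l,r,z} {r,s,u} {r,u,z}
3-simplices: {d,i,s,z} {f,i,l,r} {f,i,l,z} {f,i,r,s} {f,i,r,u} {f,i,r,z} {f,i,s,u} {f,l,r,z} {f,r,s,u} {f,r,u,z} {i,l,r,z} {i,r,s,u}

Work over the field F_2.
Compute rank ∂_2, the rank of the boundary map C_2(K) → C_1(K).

n_0=9 n_1=30 n_2=33 n_3=12  [Z2]
∂1: piv[al,ar,df,di,dl,ds,du,dz] rk=8  ker:dr,fi,fl,fr,fs,fu,fz,il,ir,is,iu,iz,lr,ls,lu,lz,rs,ru,rz,su,sz,uz
∂2: piv[alr,dfr,dis,diz,dlr,dlu,dru,dsz,fil,fir,fis,fiu,fiz,flr,flz,frs,fru,frz,fsu,fuz] rk=20  ker:fsz,ilr,ilu,ilz,irs,iru,irz,isu,isz,lru,lrz,rsu,ruz
∂3: piv[disz,filr,filz,firs,firu,firz,fisu,flrz,frsu,fruz] rk=10  ker:ilrz,irsu
rk∂_2=20

rank∂_2=20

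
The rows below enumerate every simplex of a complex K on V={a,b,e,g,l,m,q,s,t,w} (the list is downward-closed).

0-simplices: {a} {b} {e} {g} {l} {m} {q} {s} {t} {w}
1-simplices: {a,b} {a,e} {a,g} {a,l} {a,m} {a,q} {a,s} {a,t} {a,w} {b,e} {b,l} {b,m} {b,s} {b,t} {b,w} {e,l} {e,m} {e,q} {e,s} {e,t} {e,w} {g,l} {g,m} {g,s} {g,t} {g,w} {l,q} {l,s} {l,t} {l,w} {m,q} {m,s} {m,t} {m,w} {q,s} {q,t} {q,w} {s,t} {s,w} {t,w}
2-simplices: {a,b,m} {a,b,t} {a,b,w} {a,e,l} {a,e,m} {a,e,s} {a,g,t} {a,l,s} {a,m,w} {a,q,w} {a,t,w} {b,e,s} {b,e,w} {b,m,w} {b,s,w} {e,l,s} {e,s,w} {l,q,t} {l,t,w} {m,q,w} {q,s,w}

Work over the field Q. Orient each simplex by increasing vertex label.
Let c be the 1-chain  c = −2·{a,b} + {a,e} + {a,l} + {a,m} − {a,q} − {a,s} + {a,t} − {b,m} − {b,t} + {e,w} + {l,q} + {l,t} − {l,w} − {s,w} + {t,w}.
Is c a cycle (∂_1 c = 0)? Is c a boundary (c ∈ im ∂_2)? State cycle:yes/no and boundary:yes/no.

cycle:yes boundary:no

n_0=10 n_1=40 n_2=21  [Q]
∂1: piv[ab,ae,ag,al,am,aq,as,at,aw] rk=9  ker:be,bl,bm,bs,bt,bw,el,em,eq,es,et,ew,gl,gm,gs,gt,gw,lq,ls,lt,lw,mq,ms,mt,mw,qs,qt,qw,st,sw,tw
∂2: piv[abm,abt,abw,ael,aem,aes,agt,als,amw,aqw,atw,bes,bew,bsw,lqt,ltw,mqw,qsw] rk=18  ker:bmw,els,esw
∂1c = 0
c vs im∂2: residual ≠ 0 ⇒ not boundary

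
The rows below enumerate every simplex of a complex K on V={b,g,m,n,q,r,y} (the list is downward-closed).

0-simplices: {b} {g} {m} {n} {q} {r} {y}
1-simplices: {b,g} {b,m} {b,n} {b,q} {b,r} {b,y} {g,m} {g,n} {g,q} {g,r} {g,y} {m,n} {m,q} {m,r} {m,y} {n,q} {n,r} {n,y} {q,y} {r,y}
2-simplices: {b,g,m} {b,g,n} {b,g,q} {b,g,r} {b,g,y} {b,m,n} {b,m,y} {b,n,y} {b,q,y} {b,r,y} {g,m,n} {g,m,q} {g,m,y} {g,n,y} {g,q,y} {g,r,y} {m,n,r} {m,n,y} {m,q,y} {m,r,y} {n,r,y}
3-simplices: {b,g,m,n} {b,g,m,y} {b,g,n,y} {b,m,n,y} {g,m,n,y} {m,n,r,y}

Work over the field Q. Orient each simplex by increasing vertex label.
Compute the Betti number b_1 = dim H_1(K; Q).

n_0=7 n_1=20 n_2=21 n_3=6  [Q]
∂1: piv[bg,bm,bn,bq,br,by] rk=6  ker:gm,gn,gq,gr,gy,mn,mq,mr,my,nq,nr,ny,qy,ry
∂2: piv[bgm,bgn,bgq,bgr,bgy,bmn,bmy,bny,bqy,bry,gmq,mnr,mry] rk=13  ker:gmn,gmy,gny,gqy,gry,mny,mqy,nry
∂3: piv[bgmn,bgmy,bgny,bmny,mnry] rk=5  ker:gmny
b_1=(20−6)−13=1

b_1=1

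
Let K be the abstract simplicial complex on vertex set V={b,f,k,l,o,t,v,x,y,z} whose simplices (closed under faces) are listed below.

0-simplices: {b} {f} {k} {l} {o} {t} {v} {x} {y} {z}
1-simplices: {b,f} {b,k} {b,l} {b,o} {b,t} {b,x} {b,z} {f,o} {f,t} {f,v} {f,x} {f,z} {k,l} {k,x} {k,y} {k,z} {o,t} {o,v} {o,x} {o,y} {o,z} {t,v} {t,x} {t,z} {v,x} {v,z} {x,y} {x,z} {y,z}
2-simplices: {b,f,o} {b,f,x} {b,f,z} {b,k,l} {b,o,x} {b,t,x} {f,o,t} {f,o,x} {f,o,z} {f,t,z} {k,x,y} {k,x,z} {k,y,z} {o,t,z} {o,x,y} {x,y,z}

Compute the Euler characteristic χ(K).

χ(K)=-3

n_0=10 n_1=29 n_2=16
χ=+10−29+16=-3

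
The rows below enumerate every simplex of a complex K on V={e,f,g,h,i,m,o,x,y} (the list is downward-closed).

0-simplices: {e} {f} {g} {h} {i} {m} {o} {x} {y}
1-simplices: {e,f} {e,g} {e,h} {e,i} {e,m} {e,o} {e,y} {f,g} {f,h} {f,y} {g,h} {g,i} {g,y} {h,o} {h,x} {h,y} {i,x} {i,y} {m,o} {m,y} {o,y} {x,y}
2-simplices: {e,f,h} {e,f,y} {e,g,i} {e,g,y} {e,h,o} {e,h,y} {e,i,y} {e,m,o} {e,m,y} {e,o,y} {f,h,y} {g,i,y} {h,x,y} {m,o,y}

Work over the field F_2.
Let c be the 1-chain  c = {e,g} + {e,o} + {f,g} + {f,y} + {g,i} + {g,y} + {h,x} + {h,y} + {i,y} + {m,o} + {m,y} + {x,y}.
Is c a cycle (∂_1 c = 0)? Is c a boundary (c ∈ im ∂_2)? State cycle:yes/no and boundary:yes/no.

cycle:yes boundary:no

n_0=9 n_1=22 n_2=14  [Z2]
∂1: piv[ef,eg,eh,ei,em,eo,ey,hx] rk=8  ker:fg,fh,fy,gh,gi,gy,ho,hy,ix,iy,mo,my,oy,xy
∂2: piv[efh,efy,egi,egy,eho,ehy,eiy,emo,emy,eoy,hxy] rk=11  ker:fhy,giy,moy
∂1c = 0
c vs im∂2: residual ≠ 0 ⇒ not boundary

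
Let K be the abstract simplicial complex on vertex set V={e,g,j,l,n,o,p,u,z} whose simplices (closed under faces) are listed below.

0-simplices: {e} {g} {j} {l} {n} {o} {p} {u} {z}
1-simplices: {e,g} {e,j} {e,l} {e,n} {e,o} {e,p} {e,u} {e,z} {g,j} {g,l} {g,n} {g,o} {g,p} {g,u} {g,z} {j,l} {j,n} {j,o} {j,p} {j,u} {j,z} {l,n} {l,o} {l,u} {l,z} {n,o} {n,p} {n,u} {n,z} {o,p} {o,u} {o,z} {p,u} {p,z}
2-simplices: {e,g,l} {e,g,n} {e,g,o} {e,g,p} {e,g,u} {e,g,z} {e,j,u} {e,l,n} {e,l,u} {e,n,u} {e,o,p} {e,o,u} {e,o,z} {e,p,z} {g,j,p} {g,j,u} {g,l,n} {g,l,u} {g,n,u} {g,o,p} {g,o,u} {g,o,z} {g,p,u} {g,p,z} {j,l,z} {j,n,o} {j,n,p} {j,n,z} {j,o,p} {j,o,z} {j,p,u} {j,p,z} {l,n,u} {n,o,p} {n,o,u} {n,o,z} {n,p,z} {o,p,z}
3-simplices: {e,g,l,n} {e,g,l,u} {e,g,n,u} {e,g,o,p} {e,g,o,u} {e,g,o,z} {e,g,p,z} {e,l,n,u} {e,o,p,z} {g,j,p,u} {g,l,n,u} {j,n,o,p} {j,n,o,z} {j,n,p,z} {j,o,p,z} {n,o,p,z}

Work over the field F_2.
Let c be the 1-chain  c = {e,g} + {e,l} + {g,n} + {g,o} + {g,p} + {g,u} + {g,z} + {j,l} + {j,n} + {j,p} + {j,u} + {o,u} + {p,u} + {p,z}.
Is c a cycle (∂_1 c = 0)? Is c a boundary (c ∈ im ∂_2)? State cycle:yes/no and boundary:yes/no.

cycle:yes boundary:no

n_0=9 n_1=34 n_2=38 n_3=16  [Z2]
∂1: piv[eg,ej,el,en,eo,ep,eu,ez] rk=8  ker:gj,gl,gn,go,gp,gu,gz,jl,jn,jo,jp,ju,jz,ln,lo,lu,lz,no,np,nu,nz,op,ou,oz,pu,pz
∂2: piv[egl,egn,ego,egp,egu,egz,eju,eln,elu,enu,eop,eou,eoz,epz,gjp,gju,gpu,jlz,jno,jnp,jnz,jop,joz,nou] rk=24  ker:gln,glu,gnu,gop,gou,goz,gpz,jpu,jpz,lnu,nop,noz,npz,opz
∂3: piv[egln,eglu,egnu,egop,egou,egoz,egpz,elnu,eopz,gjpu,jnop,jnoz,jnpz,jopz] rk=14  ker:glnu,nopz
∂1c = 0
c vs im∂2: residual ≠ 0 ⇒ not boundary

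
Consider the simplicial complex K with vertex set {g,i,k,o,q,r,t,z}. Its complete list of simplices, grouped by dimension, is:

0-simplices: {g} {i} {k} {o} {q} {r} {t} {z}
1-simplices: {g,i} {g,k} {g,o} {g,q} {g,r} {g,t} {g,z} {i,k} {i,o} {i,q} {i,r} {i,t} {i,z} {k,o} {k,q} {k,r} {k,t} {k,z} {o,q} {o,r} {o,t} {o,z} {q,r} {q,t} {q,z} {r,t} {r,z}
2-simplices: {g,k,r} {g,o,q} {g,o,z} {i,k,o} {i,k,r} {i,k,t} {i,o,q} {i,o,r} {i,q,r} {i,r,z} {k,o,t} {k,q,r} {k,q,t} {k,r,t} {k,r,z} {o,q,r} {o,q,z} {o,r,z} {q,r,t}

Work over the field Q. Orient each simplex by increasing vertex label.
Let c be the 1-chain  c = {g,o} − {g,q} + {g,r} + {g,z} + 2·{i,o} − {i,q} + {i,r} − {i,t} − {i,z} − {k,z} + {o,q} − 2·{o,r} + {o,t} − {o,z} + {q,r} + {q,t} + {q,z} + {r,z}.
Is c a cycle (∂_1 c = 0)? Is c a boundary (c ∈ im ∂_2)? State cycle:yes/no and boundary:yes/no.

cycle:no boundary:no

n_0=8 n_1=27 n_2=19  [Q]
∂1: piv[gi,gk,go,gq,gr,gt,gz] rk=7  ker:ik,io,iq,ir,it,iz,ko,kq,kr,kt,kz,oq,or,ot,oz,qr,qt,qz,rt,rz
∂2: piv[gkr,goq,goz,iko,ikr,ikt,ioq,ior,iqr,irz,kot,kqr,kqt,krt,krz,oqz,orz] rk=17  ker:oqr,qrt
∂1c = −2·{g} + {k} + 4·{o} − 4·{q} + {t}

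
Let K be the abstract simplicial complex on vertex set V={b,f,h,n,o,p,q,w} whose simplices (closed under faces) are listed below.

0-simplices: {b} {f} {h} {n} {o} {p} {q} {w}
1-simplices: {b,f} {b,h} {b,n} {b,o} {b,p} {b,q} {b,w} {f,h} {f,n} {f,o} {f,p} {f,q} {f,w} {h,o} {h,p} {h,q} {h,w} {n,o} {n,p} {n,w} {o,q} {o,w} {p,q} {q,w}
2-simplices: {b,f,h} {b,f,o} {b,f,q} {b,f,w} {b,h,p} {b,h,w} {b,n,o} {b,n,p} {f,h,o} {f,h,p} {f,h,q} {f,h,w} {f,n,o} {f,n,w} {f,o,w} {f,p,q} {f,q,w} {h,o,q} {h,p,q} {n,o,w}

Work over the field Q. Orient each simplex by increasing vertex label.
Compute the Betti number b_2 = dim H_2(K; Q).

b_2=3

n_0=8 n_1=24 n_2=20  [Q]
∂1: piv[bf,bh,bn,bo,bp,bq,bw] rk=7  ker:fh,fn,fo,fp,fq,fw,ho,hp,hq,hw,no,np,nw,oq,ow,pq,qw
∂2: piv[bfh,bfo,bfq,bfw,bhp,bhw,bno,bnp,fho,fhp,fhq,fno,fnw,fow,fpq,fqw,hoq] rk=17  ker:fhw,hpq,now
b_2=(20−17)−0=3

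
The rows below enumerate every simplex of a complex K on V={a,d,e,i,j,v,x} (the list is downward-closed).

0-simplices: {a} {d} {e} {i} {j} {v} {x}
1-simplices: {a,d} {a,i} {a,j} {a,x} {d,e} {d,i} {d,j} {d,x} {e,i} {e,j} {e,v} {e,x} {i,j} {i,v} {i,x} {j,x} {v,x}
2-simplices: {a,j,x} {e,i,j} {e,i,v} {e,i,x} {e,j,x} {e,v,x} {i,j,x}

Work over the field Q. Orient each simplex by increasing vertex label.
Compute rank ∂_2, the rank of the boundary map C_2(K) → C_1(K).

n_0=7 n_1=17 n_2=7  [Q]
∂1: piv[ad,ai,aj,ax,de,ev] rk=6  ker:di,dj,dx,ei,ej,ex,ij,iv,ix,jx,vx
∂2: piv[ajx,eij,eiv,eix,ejx,evx] rk=6  ker:ijx
rk∂_2=6

rank∂_2=6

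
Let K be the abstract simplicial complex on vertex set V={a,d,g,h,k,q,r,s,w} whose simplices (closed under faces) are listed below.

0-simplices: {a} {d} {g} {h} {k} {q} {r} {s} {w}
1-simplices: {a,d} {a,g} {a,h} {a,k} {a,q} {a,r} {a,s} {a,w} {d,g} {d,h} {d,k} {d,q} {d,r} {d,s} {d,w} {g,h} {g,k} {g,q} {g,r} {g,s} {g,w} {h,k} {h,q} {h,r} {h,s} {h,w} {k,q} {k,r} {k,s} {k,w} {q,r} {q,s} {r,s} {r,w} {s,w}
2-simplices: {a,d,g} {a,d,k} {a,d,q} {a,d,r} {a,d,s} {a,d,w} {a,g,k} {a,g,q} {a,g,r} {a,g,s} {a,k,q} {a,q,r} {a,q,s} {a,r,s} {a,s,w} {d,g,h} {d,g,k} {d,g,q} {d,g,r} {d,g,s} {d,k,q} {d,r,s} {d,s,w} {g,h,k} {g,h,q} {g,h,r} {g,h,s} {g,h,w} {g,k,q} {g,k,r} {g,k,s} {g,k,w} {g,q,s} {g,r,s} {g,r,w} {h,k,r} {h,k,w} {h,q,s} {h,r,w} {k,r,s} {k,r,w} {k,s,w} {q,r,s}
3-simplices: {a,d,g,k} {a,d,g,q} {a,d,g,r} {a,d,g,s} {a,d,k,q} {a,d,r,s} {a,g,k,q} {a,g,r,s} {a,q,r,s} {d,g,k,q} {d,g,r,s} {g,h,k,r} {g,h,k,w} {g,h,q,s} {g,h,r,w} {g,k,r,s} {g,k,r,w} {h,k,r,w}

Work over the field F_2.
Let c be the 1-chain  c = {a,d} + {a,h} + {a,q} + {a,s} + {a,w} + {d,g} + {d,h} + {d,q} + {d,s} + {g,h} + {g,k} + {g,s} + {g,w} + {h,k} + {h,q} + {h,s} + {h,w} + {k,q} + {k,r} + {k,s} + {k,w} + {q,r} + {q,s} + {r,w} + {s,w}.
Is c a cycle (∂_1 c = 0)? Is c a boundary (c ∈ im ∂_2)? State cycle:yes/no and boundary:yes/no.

n_0=9 n_1=35 n_2=43 n_3=18  [Z2]
∂1: piv[ad,ag,ah,ak,aq,ar,as,aw] rk=8  ker:dg,dh,dk,dq,dr,ds,dw,gh,gk,gq,gr,gs,gw,hk,hq,hr,hs,hw,kq,kr,ks,kw,qr,qs,rs,rw,sw
∂2: piv[adg,adk,adq,adr,ads,adw,agk,agq,agr,ags,akq,aqr,aqs,ars,asw,dgh,ghk,ghq,ghr,ghs,ghw,gkr,gks,gkw,grw,ksw] rk=26  ker:dgk,dgq,dgr,dgs,dkq,drs,dsw,gkq,gqs,grs,hkr,hkw,hqs,hrw,krs,krw,qrs
∂3: piv[adgk,adgq,adgr,adgs,adkq,adrs,agkq,agrs,aqrs,ghkr,ghkw,ghqs,ghrw,gkrs,gkrw] rk=15  ker:dgkq,dgrs,hkrw
∂1c = {a} + {d} + {g} + {h} + {r} + {s}

cycle:no boundary:no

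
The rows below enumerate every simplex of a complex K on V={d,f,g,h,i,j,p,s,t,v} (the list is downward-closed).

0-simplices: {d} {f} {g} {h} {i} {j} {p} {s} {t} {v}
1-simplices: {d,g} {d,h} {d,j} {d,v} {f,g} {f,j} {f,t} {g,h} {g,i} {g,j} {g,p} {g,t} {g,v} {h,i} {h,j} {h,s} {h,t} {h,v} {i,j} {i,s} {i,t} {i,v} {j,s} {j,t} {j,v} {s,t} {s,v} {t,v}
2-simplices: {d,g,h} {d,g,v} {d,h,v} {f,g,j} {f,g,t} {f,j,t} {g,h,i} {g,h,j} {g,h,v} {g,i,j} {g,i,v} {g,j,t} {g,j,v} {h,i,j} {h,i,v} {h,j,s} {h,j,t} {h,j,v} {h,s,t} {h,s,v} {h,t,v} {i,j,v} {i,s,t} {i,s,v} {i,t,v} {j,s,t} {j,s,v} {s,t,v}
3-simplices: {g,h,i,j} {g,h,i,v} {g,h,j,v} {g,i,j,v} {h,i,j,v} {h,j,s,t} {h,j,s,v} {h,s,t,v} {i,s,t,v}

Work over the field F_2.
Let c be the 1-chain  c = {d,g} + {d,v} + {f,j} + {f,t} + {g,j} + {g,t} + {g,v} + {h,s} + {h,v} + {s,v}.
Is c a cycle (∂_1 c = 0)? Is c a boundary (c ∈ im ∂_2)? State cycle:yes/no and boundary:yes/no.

n_0=10 n_1=28 n_2=28 n_3=9  [Z2]
∂1: piv[dg,dh,dj,dv,fg,ft,gi,gp,hs] rk=9  ker:fj,gh,gj,gt,gv,hi,hj,ht,hv,ij,is,it,iv,js,jt,jv,st,sv,tv
∂2: piv[dgh,dgv,dhv,fgj,fgt,fjt,ghi,ghj,gij,giv,gjv,hjs,hjt,hst,hsv,htv,ist,isv] rk=18  ker:ghv,gjt,hij,hiv,hjv,ijv,itv,jst,jsv,stv
∂3: piv[ghij,ghiv,ghjv,gijv,hjst,hjsv,hstv,istv] rk=8  ker:hijv
∂1c = 0
c vs im∂2: reduces to 0 ⇒ boundary

cycle:yes boundary:yes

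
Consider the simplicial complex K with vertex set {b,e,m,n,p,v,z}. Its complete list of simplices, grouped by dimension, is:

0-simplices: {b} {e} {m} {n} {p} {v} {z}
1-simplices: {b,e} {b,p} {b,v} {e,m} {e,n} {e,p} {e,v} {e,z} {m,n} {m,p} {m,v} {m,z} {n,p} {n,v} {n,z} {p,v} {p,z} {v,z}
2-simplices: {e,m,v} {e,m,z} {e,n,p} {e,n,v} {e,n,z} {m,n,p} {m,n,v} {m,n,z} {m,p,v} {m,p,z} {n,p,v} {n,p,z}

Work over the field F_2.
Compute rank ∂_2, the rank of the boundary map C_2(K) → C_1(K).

rank∂_2=9

n_0=7 n_1=18 n_2=12  [Z2]
∂1: piv[be,bp,bv,em,en,ez] rk=6  ker:ep,ev,mn,mp,mv,mz,np,nv,nz,pv,pz,vz
∂2: piv[emv,emz,enp,env,enz,mnp,mnv,mpv,mpz] rk=9  ker:mnz,npv,npz
rk∂_2=9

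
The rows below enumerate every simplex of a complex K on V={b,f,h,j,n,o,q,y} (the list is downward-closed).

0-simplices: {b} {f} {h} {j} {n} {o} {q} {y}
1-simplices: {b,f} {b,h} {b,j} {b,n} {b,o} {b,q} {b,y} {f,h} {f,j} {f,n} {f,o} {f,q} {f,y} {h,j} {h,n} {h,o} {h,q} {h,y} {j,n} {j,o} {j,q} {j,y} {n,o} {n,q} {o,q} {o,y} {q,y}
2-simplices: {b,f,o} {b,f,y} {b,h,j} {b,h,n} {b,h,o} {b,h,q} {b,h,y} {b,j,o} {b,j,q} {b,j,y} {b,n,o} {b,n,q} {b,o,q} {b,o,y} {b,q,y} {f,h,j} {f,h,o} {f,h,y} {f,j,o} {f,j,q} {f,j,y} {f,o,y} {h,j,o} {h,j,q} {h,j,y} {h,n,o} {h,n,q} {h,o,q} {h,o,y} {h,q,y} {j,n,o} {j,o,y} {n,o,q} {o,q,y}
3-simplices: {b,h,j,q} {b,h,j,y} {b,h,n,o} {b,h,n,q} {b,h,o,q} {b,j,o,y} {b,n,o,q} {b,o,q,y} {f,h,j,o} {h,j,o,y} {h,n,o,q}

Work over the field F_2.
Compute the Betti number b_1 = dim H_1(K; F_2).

b_1=1

n_0=8 n_1=27 n_2=34 n_3=11  [Z2]
∂1: piv[bf,bh,bj,bn,bo,bq,by] rk=7  ker:fh,fj,fn,fo,fq,fy,hj,hn,ho,hq,hy,jn,jo,jq,jy,no,nq,oq,oy,qy
∂2: piv[bfo,bfy,bhj,bhn,bho,bhq,bhy,bjo,bjq,bjy,bno,bnq,boq,boy,bqy,fhj,fho,fjq,jno] rk=19  ker:fhy,fjo,fjy,foy,hjo,hjq,hjy,hno,hnq,hoq,hoy,hqy,joy,noq,oqy
∂3: piv[bhjq,bhjy,bhno,bhnq,bhoq,bjoy,bnoq,boqy,fhjo,hjoy] rk=10  ker:hnoq
b_1=(27−7)−19=1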